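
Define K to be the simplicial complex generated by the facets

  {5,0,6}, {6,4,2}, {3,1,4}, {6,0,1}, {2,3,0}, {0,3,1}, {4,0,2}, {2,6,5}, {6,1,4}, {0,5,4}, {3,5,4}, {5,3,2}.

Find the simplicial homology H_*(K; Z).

Fix the vertex order 0 < 1 < 2 < 3 < 4 < 5 < 6 and write every simplex with vertices in increasing order. Then dim K = 2 and the simplices of K are:

  0-simplices (7): [0], [1], [2], [3], [4], [5], [6]
  1-simplices (18): [0,1], [0,2], [0,3], [0,4], [0,5], [0,6], [1,3], [1,4], [1,6], [2,3], [2,4], [2,5], [2,6], [3,4], [3,5], [4,5], [4,6], [5,6]
  2-simplices (12): [0,1,3], [0,1,6], [0,2,3], [0,2,4], [0,4,5], [0,5,6], [1,3,4], [1,4,6], [2,3,5], [2,4,6], [2,5,6], [3,4,5]

Hence C_0 ≅ Z^7, C_1 ≅ Z^18, C_2 ≅ Z^12.

Boundary ∂_1: C_1 → C_0 maps an edge to its endpoints' difference, ∂[p,q] = q − p. For instance
  ∂[0,2] = [2] − [0].
As a 7×18 matrix over Z this has rank 6, with invariant factors (1,1,1,1,1,1).

Boundary ∂_2: C_2 → C_1 sends each 2-simplex [p,q,r] to [q,r] − [p,r] + [p,q]. For instance
  ∂[3,4,5] = [4,5] − [3,5] + [3,4],
  ∂[2,4,6] = [4,6] − [2,6] + [2,4].
The 18×12 boundary matrix has rank 12 and Smith normal form diag(1,1,1,1,1,1,1,1,1,1,1,2).

Now H_k = ker ∂_k / im ∂_{k+1}, so:

  H_0: rank C_0 − rank ∂_1 = 7 − 6 = 1, and the invariant factors of ∂_1 are all 1, so H_0 = Z.
  H_1: rank ker ∂_1 − rank ∂_2 = (18 − 6) − 12 = 0, and ∂_2 has invariant factor 2 > 1, so H_1 = Z/2.
  H_2: rank ker ∂_2 − rank ∂_3 = (12 − 12) − 0 = 0, and there is no ∂_3, so H_2 = 0.

H_0 ≅ Z,  H_1 ≅ Z/2,  H_2 = 0.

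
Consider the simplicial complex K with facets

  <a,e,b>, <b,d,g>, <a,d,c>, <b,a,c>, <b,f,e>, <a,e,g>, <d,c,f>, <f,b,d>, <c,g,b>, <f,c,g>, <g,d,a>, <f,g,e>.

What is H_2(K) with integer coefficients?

Order the vertices as a < b < c < d < e < f < g. Listing each simplex with vertices in this order, K has dimension 2 with simplices:

  0-simplices (7): a, b, c, d, e, f, g
  1-simplices (18): ab, ac, ad, ae, ag, bc, bd, be, bf, bg, cd, cf, cg, df, dg, ef, eg, fg
  2-simplices (12): abc, abe, acd, adg, aeg, bcg, bdf, bdg, bef, cdf, cfg, efg

so the chain groups are C_0 ≅ Z^7, C_1 ≅ Z^18, C_2 ≅ Z^12.

The boundary map ∂_1: C_1 → C_0 maps an edge to its endpoints' difference, ∂[p,q] = q − p. For instance
  ∂cd = d − c.
This gives a 7×18 integer matrix of rank 6; reducing to Smith normal form yields diagonal entries (1,1,1,1,1,1).

∂_2: C_2 → C_1 maps a triangle to the signed sum of its edges. For instance
  ∂aeg = eg − ag + ae,
  ∂cdf = df − cf + cd.
As a 18×12 matrix over Z this has rank 12, with invariant factors (1,1,1,1,1,1,1,1,1,1,1,2).

Computing H_k = (kernel of ∂_k) / (image of ∂_{k+1}):

  H_2: rank ker ∂_2 − rank ∂_3 = (12 − 12) − 0 = 0, and there is no ∂_3, so H_2 ≅ 0.

(K is a triangulation of the real projective plane RP^2.)

H_2 = 0.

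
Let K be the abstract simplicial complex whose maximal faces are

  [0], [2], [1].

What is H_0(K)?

H_0 = Z^3.

We work with the vertex ordering 0 < 1 < 2. The simplices of K, each written with vertices in increasing order, are:

  0-simplices (3): [0], [1], [2]

giving chain groups C_0 ≅ Z^3.

From H_k ≅ ker(∂_k) / im(∂_{k+1}) we obtain:

  H_0: rank C_0 − rank ∂_1 = 3 − 0 = 3, and there is no ∂_1, so H_0 ≅ Z^3.

(K is a triangulation of a set of 3 points.)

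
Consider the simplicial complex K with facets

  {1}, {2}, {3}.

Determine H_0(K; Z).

H_0 = Z^3.

Take the total order 1 < 2 < 3 on the vertex set. Then K (dimension 0) consists of the simplices:

  0-simplices (3): [1], [2], [3]

giving chain groups C_0 ≅ Z^3.

Reading off H_k = ker ∂_k / im ∂_{k+1}:

  H_0: rank C_0 − rank ∂_1 = 3 − 0 = 3, and there is no ∂_1, so H_0 = Z^3.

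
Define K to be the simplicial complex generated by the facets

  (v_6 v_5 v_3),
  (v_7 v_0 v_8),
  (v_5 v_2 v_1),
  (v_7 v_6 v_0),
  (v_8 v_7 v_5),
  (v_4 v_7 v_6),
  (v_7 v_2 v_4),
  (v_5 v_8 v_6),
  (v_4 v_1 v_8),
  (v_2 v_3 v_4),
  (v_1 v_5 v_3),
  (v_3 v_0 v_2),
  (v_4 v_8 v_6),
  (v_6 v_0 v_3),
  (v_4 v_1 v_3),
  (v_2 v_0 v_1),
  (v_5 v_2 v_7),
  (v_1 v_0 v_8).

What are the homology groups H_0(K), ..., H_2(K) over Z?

H_0 ≅ Z,  H_1 ≅ Z ⊕ Z/2Z,  H_2 = 0.

K has 9 vertices, 27 edges, 18 triangles.
rank ∂_0 = 0, rank ∂_1 = 8 ⇒ b_0 = 9 − 0 − 8 = 1; all invariant factors of ∂_1 are 1 so no torsion. So H_0 ≅ Z.
rank ∂_1 = 8, rank ∂_2 = 18 ⇒ b_1 = 27 − 8 − 18 = 1; ∂_2 has invariant factor(s) [2] giving torsion. So H_1 ≅ Z ⊕ Z/2Z.
rank ∂_2 = 18, rank ∂_3 = 0 ⇒ b_2 = 18 − 18 − 0 = 0. So H_2 ≅ 0.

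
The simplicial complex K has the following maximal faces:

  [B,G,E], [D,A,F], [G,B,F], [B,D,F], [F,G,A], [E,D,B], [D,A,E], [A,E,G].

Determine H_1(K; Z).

Fix the vertex order A < B < D < E < F < G and write every simplex with vertices in increasing order. Then dim K = 2 and the simplices of K are:

  0-simplices (6): A, B, D, E, F, G
  1-simplices (12): AD, AE, AF, AG, BD, BE, BF, BG, DE, DF, EG, FG
  2-simplices (8): ADE, ADF, AEG, AFG, BDE, BDF, BEG, BFG

so the chain groups are C_0 ≅ Z^6, C_1 ≅ Z^12, C_2 ≅ Z^8.

∂_1: C_1 → C_0 sends each edge [p,q] (with p < q) to q − p. For instance
  ∂BG = G − B.
As a 6×12 matrix over Z this has rank 5, with invariant factors (1,1,1,1,1).

∂_2: C_2 → C_1 acts by ∂[p,q,r] = [q,r] − [p,r] + [p,q]. For instance
  ∂BFG = FG − BG + BF,
  ∂AFG = FG − AG + AF.
This gives a 12×8 integer matrix of rank 7; reducing to Smith normal form yields diagonal entries (1,1,1,1,1,1,1).

Computing H_k = (kernel of ∂_k) / (image of ∂_{k+1}):

  H_1: rank ker ∂_1 − rank ∂_2 = (12 − 5) − 7 = 0, and the invariant factors of ∂_2 are all 1, so H_1 = 0.

H_1 ≅ 0.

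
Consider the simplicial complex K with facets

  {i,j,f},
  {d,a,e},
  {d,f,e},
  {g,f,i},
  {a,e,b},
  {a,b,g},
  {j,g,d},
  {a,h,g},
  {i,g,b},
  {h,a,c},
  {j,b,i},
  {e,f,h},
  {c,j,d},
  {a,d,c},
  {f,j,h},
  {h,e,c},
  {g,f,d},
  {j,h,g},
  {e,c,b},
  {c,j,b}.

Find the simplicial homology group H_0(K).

K has 10 vertices, 30 edges, 20 triangles.
rank ∂_0 = 0, rank ∂_1 = 9 ⇒ b_0 = 10 − 0 − 9 = 1; all invariant factors of ∂_1 are 1 so no torsion. So H_0 ≅ Z.

H_0 = Z.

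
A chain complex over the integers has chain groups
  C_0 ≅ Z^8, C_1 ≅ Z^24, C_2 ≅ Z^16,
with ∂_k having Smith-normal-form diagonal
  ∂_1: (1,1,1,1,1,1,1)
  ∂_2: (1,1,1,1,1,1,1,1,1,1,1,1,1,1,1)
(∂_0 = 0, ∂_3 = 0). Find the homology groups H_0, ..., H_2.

H_0: b_0 = 8 − 0 − 7 = 1; torsion from ∂_1 factors > 1: none. So H_0 ≅ Z.
H_1: b_1 = 24 − 7 − 15 = 2; torsion from ∂_2 factors > 1: none. So H_1 ≅ Z^2.
H_2: b_2 = 16 − 15 − 0 = 1; torsion from ∂_3 factors > 1: none. So H_2 ≅ Z.

H_0 ≅ Z,  H_1 ≅ Z^2,  H_2 ≅ Z.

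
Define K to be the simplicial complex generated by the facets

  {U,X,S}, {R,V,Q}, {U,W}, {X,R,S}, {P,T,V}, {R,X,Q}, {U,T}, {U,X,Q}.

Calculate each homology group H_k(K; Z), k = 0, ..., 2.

H_0 = Z,  H_1 = Z,  H_2 = 0.

Order the vertices as P < Q < R < S < T < U < V < W < X. Listing each simplex with vertices in this order, K has dimension 2 with simplices:

  0-simplices (9): P, Q, R, S, T, U, V, W, X
  1-simplices (15): PT, PV, QR, QU, QV, QX, RS, RV, RX, SU, SX, TU, TV, UW, UX
  2-simplices (6): PTV, QRV, QRX, QUX, RSX, SUX

Hence C_0 ≅ Z^9, C_1 ≅ Z^15, C_2 ≅ Z^6.

∂_1: C_1 → C_0 sends each edge [p,q] (with p < q) to q − p. For instance
  ∂QU = U − Q.
The resulting 9×15 matrix has rank 8, and its Smith normal form has invariant factors (1,1,1,1,1,1,1,1).

Boundary ∂_2: C_2 → C_1 acts by ∂[p,q,r] = [q,r] − [p,r] + [p,q]. For instance
  ∂QRX = RX − QX + QR,
  ∂QUX = UX − QX + QU.
The 15×6 boundary matrix has rank 6 and Smith normal form diag(1,1,1,1,1,1).

Now H_k = ker ∂_k / im ∂_{k+1}, so:

  H_0: rank C_0 − rank ∂_1 = 9 − 8 = 1, and the invariant factors of ∂_1 are all 1, so H_0 = Z.
  H_1: rank ker ∂_1 − rank ∂_2 = (15 − 8) − 6 = 1, and the invariant factors of ∂_2 are all 1, so H_1 = Z.
  H_2: rank ker ∂_2 − rank ∂_3 = (6 − 6) − 0 = 0, and there is no ∂_3, so H_2 = 0.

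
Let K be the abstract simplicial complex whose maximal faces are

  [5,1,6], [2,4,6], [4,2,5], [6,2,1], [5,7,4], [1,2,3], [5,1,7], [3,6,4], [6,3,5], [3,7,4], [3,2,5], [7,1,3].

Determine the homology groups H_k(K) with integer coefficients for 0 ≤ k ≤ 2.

H_0 = Z,  H_1 = Z/2,  H_2 = 0.

Order the vertices as 1 < 2 < 3 < 4 < 5 < 6 < 7. Listing each simplex with vertices in this order, K has dimension 2 with simplices:

  0-simplices (7): [1], [2], [3], [4], [5], [6], [7]
  1-simplices (18): [1,2], [1,3], [1,5], [1,6], [1,7], [2,3], [2,4], [2,5], [2,6], [3,4], [3,5], [3,6], [3,7], [4,5], [4,6], [4,7], [5,6], [5,7]
  2-simplices (12): [1,2,3], [1,2,6], [1,3,7], [1,5,6], [1,5,7], [2,3,5], [2,4,5], [2,4,6], [3,4,6], [3,4,7], [3,5,6], [4,5,7]

giving chain groups C_0 ≅ Z^7, C_1 ≅ Z^18, C_2 ≅ Z^12.

The boundary map ∂_1: C_1 → C_0 is given by ∂[p,q] = [q] − [p].
This gives a 7×18 integer matrix of rank 6; reducing to Smith normal form yields diagonal entries (1,1,1,1,1,1).

Boundary ∂_2: C_2 → C_1 acts by ∂[p,q,r] = [q,r] − [p,r] + [p,q]. For instance
  ∂[2,4,5] = [4,5] − [2,5] + [2,4],
  ∂[1,2,6] = [2,6] − [1,6] + [1,2].
The 18×12 boundary matrix has rank 12 and Smith normal form diag(1,1,1,1,1,1,1,1,1,1,1,2).

Computing H_k = (kernel of ∂_k) / (image of ∂_{k+1}):

  H_0: rank C_0 − rank ∂_1 = 7 − 6 = 1, and the invariant factors of ∂_1 are all 1, so H_0 = Z.
  H_1: rank ker ∂_1 − rank ∂_2 = (18 − 6) − 12 = 0, and ∂_2 has invariant factor 2 > 1, so H_1 = Z/2.
  H_2: rank ker ∂_2 − rank ∂_3 = (12 − 12) − 0 = 0, and there is no ∂_3, so H_2 = 0.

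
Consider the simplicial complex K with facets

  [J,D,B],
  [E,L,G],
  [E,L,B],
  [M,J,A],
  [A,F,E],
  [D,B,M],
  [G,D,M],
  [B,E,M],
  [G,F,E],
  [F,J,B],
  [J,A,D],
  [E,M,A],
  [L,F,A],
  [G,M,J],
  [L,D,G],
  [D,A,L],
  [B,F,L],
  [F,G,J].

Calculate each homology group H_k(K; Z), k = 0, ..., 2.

H_0 ≅ Z,  H_1 ≅ Z ⊕ Z_2,  H_2 = 0.

K has 9 vertices, 27 edges, 18 triangles.
rank ∂_0 = 0, rank ∂_1 = 8 ⇒ b_0 = 9 − 0 − 8 = 1; all invariant factors of ∂_1 are 1 so no torsion. So H_0 = Z.
rank ∂_1 = 8, rank ∂_2 = 18 ⇒ b_1 = 27 − 8 − 18 = 1; ∂_2 has invariant factor(s) [2] giving torsion. So H_1 = Z ⊕ Z_2.
rank ∂_2 = 18, rank ∂_3 = 0 ⇒ b_2 = 18 − 18 − 0 = 0. So H_2 = 0.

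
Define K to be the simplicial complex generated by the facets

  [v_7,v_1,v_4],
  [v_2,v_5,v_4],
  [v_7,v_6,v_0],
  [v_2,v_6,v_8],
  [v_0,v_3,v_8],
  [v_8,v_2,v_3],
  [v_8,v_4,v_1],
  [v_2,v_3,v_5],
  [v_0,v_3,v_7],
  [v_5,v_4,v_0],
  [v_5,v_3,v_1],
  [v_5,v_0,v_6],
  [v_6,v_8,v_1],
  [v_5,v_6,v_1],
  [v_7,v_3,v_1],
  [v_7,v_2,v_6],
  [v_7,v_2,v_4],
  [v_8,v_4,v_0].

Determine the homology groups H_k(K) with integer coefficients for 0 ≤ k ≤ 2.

H_0 = Z,  H_1 = Z^2,  H_2 = Z.

We work with the vertex ordering v_0 < v_1 < v_2 < v_3 < v_4 < v_5 < v_6 < v_7 < v_8. The simplices of K, each written with vertices in increasing order, are:

  0-simplices (9): [v_0], [v_1], [v_2], [v_3], [v_4], [v_5], [v_6], [v_7], [v_8]
  1-simplices (27): (27 of them)
  2-simplices (18): (18 of them)

giving chain groups C_0 ≅ Z^9, C_1 ≅ Z^27, C_2 ≅ Z^18.

Boundary ∂_1: C_1 → C_0 maps an edge to its endpoints' difference, ∂[p,q] = q − p. For instance
  ∂[v_0,v_3] = [v_3] − [v_0].
The resulting 9×27 matrix has rank 8, and its Smith normal form has invariant factors (1,1,1,1,1,1,1,1).

The boundary map ∂_2: C_2 → C_1 sends each 2-simplex [p,q,r] to [q,r] − [p,r] + [p,q]. For instance
  ∂[v_0,v_3,v_7] = [v_3,v_7] − [v_0,v_7] + [v_0,v_3],
  ∂[v_0,v_4,v_8] = [v_4,v_8] − [v_0,v_8] + [v_0,v_4].
This gives a 27×18 integer matrix of rank 17; reducing to Smith normal form yields diagonal entries (1,1,1,1,1,1,1,1,1,1,1,1,1,1,1,1,1).

Now H_k = ker ∂_k / im ∂_{k+1}, so:

  H_0: rank C_0 − rank ∂_1 = 9 − 8 = 1, and the invariant factors of ∂_1 are all 1, so H_0 ≅ Z.
  H_1: rank ker ∂_1 − rank ∂_2 = (27 − 8) − 17 = 2, and the invariant factors of ∂_2 are all 1, so H_1 ≅ Z^2.
  H_2: rank ker ∂_2 − rank ∂_3 = (18 − 17) − 0 = 1, and there is no ∂_3, so H_2 ≅ Z.

(K is a triangulation of the torus T^2.)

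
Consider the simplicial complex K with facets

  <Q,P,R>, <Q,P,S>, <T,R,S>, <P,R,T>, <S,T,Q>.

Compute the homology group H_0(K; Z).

H_0 = Z.

K has 5 vertices, 10 edges, 5 triangles.
rank ∂_0 = 0, rank ∂_1 = 4 ⇒ b_0 = 5 − 0 − 4 = 1; all invariant factors of ∂_1 are 1 so no torsion. So H_0 = Z.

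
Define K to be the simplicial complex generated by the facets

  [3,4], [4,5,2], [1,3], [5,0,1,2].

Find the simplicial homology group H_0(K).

H_0 = Z.

Fix the vertex order 0 < 1 < 2 < 3 < 4 < 5 and write every simplex with vertices in increasing order. Then dim K = 3 and the simplices of K are:

  0-simplices (6): [0], [1], [2], [3], [4], [5]
  1-simplices (10): [0,1], [0,2], [0,5], [1,2], [1,3], [1,5], [2,4], [2,5], [3,4], [4,5]
  2-simplices (5): [0,1,2], [0,1,5], [0,2,5], [1,2,5], [2,4,5]
  3-simplices (1): [0,1,2,5]

giving chain groups C_0 ≅ Z^6, C_1 ≅ Z^10, C_2 ≅ Z^5, C_3 ≅ Z^1.

∂_1: C_1 → C_0 is given by ∂[p,q] = [q] − [p]. For instance
  ∂[2,4] = [4] − [2].
The 6×10 boundary matrix has rank 5 and Smith normal form diag(1,1,1,1,1).

Boundary ∂_2: C_2 → C_1 sends each 2-simplex [p,q,r] to [q,r] − [p,r] + [p,q]. For instance
  ∂[0,2,5] = [2,5] − [0,5] + [0,2],
  ∂[1,2,5] = [2,5] − [1,5] + [1,2].
This gives a 10×5 integer matrix of rank 4; reducing to Smith normal form yields diagonal entries (1,1,1,1).

∂_3: C_3 → C_2 sends each 3-simplex σ to the alternating sum Σ_i (−1)^i (σ with its i-th vertex removed). For instance
  ∂[0,1,2,5] = [1,2,5] − [0,2,5] + [0,1,5] − [0,1,2].
As a 5×1 matrix over Z this has rank 1, with invariant factors (1).

Computing H_k = (kernel of ∂_k) / (image of ∂_{k+1}):

  H_0: rank C_0 − rank ∂_1 = 6 − 5 = 1, and the invariant factors of ∂_1 are all 1, so H_0 = Z.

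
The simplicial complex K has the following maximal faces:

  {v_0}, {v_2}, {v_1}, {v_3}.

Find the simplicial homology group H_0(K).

H_0 = Z^4.

Fix the vertex order v_0 < v_1 < v_2 < v_3 and write every simplex with vertices in increasing order. Then dim K = 0 and the simplices of K are:

  0-simplices (4): [v_0], [v_1], [v_2], [v_3]

giving chain groups C_0 ≅ Z^4.

Computing H_k = (kernel of ∂_k) / (image of ∂_{k+1}):

  H_0: rank C_0 − rank ∂_1 = 4 − 0 = 4, and there is no ∂_1, so H_0 = Z^4.

(K is a triangulation of a set of 4 points.)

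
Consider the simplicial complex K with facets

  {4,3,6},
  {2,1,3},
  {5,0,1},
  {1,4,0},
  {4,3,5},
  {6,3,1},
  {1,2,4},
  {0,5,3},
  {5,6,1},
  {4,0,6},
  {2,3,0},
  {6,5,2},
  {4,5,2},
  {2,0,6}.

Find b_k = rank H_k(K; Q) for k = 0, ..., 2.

Fix the vertex order 0 < 1 < 2 < 3 < 4 < 5 < 6 and write every simplex with vertices in increasing order. Then dim K = 2 and the simplices of K are:

  0-simplices (7): [0], [1], [2], [3], [4], [5], [6]
  1-simplices (21): [0,1], [0,2], [0,3], [0,4], [0,5], [0,6], [1,2], [1,3], [1,4], [1,5], [1,6], [2,3], [2,4], [2,5], [2,6], [3,4], [3,5], [3,6], [4,5], [4,6], [5,6]
  2-simplices (14): [0,1,4], [0,1,5], [0,2,3], [0,2,6], [0,3,5], [0,4,6], [1,2,3], [1,2,4], [1,3,6], [1,5,6], [2,4,5], [2,5,6], [3,4,5], [3,4,6]

so the chain groups are C_0 ≅ Z^7, C_1 ≅ Z^21, C_2 ≅ Z^14.

The boundary map ∂_1: C_1 → C_0 sends each edge [p,q] (with p < q) to q − p. For instance
  ∂[0,2] = [2] − [0].
This gives a 7×21 integer matrix of rank 6; reducing to Smith normal form yields diagonal entries (1,1,1,1,1,1).

∂_2: C_2 → C_1 acts by ∂[p,q,r] = [q,r] − [p,r] + [p,q]. For instance
  ∂[1,2,4] = [2,4] − [1,4] + [1,2],
  ∂[1,5,6] = [5,6] − [1,6] + [1,5].
The resulting 21×14 matrix has rank 13, and its Smith normal form has invariant factors (1,1,1,1,1,1,1,1,1,1,1,1,1).

Now H_k = ker ∂_k / im ∂_{k+1}, so:

  H_0: rank C_0 − rank ∂_1 = 7 − 6 = 1, and the invariant factors of ∂_1 are all 1, so H_0 = Z.
  H_1: rank ker ∂_1 − rank ∂_2 = (21 − 6) − 13 = 2, and the invariant factors of ∂_2 are all 1, so H_1 = Z^2.
  H_2: rank ker ∂_2 − rank ∂_3 = (14 − 13) − 0 = 1, and there is no ∂_3, so H_2 = Z.

As a check, the Euler characteristic is 7 − 21 + 14 = 0, which agrees with 1 − 2 + 1 = 0.

Hence the Betti numbers are b_0 = 1, b_1 = 2, b_2 = 1.

b_0 = 1, b_1 = 2, b_2 = 1.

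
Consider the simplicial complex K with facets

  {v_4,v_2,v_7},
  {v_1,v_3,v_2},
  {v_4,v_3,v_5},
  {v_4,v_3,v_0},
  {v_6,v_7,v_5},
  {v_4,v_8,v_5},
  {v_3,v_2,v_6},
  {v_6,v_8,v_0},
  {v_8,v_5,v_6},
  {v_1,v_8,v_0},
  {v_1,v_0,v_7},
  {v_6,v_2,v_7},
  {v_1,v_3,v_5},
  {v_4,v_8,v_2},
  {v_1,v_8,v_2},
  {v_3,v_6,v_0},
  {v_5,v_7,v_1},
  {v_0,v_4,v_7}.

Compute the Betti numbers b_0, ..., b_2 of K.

Fix the vertex order v_0 < v_1 < v_2 < v_3 < v_4 < v_5 < v_6 < v_7 < v_8 and write every simplex with vertices in increasing order. Then dim K = 2 and the simplices of K are:

  0-simplices (9): [v_0], [v_1], [v_2], [v_3], [v_4], [v_5], [v_6], [v_7], [v_8]
  1-simplices (27): (27 of them)
  2-simplices (18): (18 of them)

giving chain groups C_0 ≅ Z^9, C_1 ≅ Z^27, C_2 ≅ Z^18.

The boundary map ∂_1: C_1 → C_0 sends each edge [p,q] (with p < q) to q − p. For instance
  ∂[v_1,v_8] = [v_8] − [v_1].
The resulting 9×27 matrix has rank 8, and its Smith normal form has invariant factors (1,1,1,1,1,1,1,1).

The boundary map ∂_2: C_2 → C_1 acts by ∂[p,q,r] = [q,r] − [p,r] + [p,q]. For instance
  ∂[v_0,v_6,v_8] = [v_6,v_8] − [v_0,v_8] + [v_0,v_6],
  ∂[v_3,v_4,v_5] = [v_4,v_5] − [v_3,v_5] + [v_3,v_4].
The resulting 27×18 matrix has rank 17, and its Smith normal form has invariant factors (1,1,1,1,1,1,1,1,1,1,1,1,1,1,1,1,1).

From H_k ≅ ker(∂_k) / im(∂_{k+1}) we obtain:

  H_0: rank C_0 − rank ∂_1 = 9 − 8 = 1, and the invariant factors of ∂_1 are all 1, so H_0 ≅ Z.
  H_1: rank ker ∂_1 − rank ∂_2 = (27 − 8) − 17 = 2, and the invariant factors of ∂_2 are all 1, so H_1 ≅ Z^2.
  H_2: rank ker ∂_2 − rank ∂_3 = (18 − 17) − 0 = 1, and there is no ∂_3, so H_2 ≅ Z.

(K is a triangulation of the torus T^2.)

Hence the Betti numbers are b_0 = 1, b_1 = 2, b_2 = 1.

b_0 = 1, b_1 = 2, b_2 = 1.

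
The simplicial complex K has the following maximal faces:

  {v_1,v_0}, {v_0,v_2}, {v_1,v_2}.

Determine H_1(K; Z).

We work with the vertex ordering v_0 < v_1 < v_2. The simplices of K, each written with vertices in increasing order, are:

  0-simplices (3): [v_0], [v_1], [v_2]
  1-simplices (3): [v_0,v_1], [v_0,v_2], [v_1,v_2]

so the chain groups are C_0 ≅ Z^3, C_1 ≅ Z^3.

∂_1: C_1 → C_0 maps an edge to its endpoints' difference, ∂[p,q] = q − p. For instance
  ∂[v_0,v_2] = [v_2] − [v_0].
As a 3×3 matrix over Z this has rank 2, with invariant factors (1,1).

From H_k ≅ ker(∂_k) / im(∂_{k+1}) we obtain:

  H_1: rank ker ∂_1 − rank ∂_2 = (3 − 2) − 0 = 1, and there is no ∂_2, so H_1 ≅ Z.

(K is a triangulation of the circle S^1.)

H_1 ≅ Z.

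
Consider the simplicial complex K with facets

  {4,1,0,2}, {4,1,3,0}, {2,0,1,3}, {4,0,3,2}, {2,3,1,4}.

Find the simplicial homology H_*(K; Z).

Order the vertices as 0 < 1 < 2 < 3 < 4. Listing each simplex with vertices in this order, K has dimension 3 with simplices:

  0-simplices (5): [0], [1], [2], [3], [4]
  1-simplices (10): [0,1], [0,2], [0,3], [0,4], [1,2], [1,3], [1,4], [2,3], [2,4], [3,4]
  2-simplices (10): [0,1,2], [0,1,3], [0,1,4], [0,2,3], [0,2,4], [0,3,4], [1,2,3], [1,2,4], [1,3,4], [2,3,4]
  3-simplices (5): [0,1,2,3], [0,1,2,4], [0,1,3,4], [0,2,3,4], [1,2,3,4]

so the chain groups are C_0 ≅ Z^5, C_1 ≅ Z^10, C_2 ≅ Z^10, C_3 ≅ Z^5.

Boundary ∂_1: C_1 → C_0 is given by ∂[p,q] = [q] − [p].
As a 5×10 matrix over Z this has rank 4, with invariant factors (1,1,1,1).

The boundary map ∂_2: C_2 → C_1 sends each 2-simplex [p,q,r] to [q,r] − [p,r] + [p,q]. For instance
  ∂[0,1,4] = [1,4] − [0,4] + [0,1],
  ∂[1,2,4] = [2,4] − [1,4] + [1,2].
As a 10×10 matrix over Z this has rank 6, with invariant factors (1,1,1,1,1,1).

The boundary map ∂_3: C_3 → C_2 sends each 3-simplex σ to the alternating sum Σ_i (−1)^i (σ with its i-th vertex removed). For instance
  ∂[0,1,2,3] = [1,2,3] − [0,2,3] + [0,1,3] − [0,1,2],
  ∂[0,2,3,4] = [2,3,4] − [0,3,4] + [0,2,4] − [0,2,3].
The 10×5 boundary matrix has rank 4 and Smith normal form diag(1,1,1,1).

Computing H_k = (kernel of ∂_k) / (image of ∂_{k+1}):

  H_0: rank C_0 − rank ∂_1 = 5 − 4 = 1, and the invariant factors of ∂_1 are all 1, so H_0 ≅ Z.
  H_1: rank ker ∂_1 − rank ∂_2 = (10 − 4) − 6 = 0, and the invariant factors of ∂_2 are all 1, so H_1 ≅ 0.
  H_2: rank ker ∂_2 − rank ∂_3 = (10 − 6) − 4 = 0, and the invariant factors of ∂_3 are all 1, so H_2 ≅ 0.
  H_3: rank ker ∂_3 − rank ∂_4 = (5 − 4) − 0 = 1, and there is no ∂_4, so H_3 ≅ Z.

H_0 ≅ Z,  H_1 = 0,  H_2 = 0,  H_3 ≅ Z.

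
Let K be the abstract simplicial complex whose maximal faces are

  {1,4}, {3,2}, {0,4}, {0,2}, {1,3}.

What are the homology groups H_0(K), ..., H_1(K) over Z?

Fix the vertex order 0 < 1 < 2 < 3 < 4 and write every simplex with vertices in increasing order. Then dim K = 1 and the simplices of K are:

  0-simplices (5): [0], [1], [2], [3], [4]
  1-simplices (5): [0,2], [0,4], [1,3], [1,4], [2,3]

Hence C_0 ≅ Z^5, C_1 ≅ Z^5.

The boundary map ∂_1: C_1 → C_0 sends each edge [p,q] (with p < q) to q − p. For instance
  ∂[1,4] = [4] − [1].
The 5×5 boundary matrix has rank 4 and Smith normal form diag(1,1,1,1).

Computing H_k = (kernel of ∂_k) / (image of ∂_{k+1}):

  H_0: rank C_0 − rank ∂_1 = 5 − 4 = 1, and the invariant factors of ∂_1 are all 1, so H_0 = Z.
  H_1: rank ker ∂_1 − rank ∂_2 = (5 − 4) − 0 = 1, and there is no ∂_2, so H_1 = Z.

H_0 = Z,  H_1 = Z.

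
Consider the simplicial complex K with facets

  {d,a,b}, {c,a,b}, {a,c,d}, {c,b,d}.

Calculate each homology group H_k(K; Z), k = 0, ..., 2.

We work with the vertex ordering a < b < c < d. The simplices of K, each written with vertices in increasing order, are:

  0-simplices (4): a, b, c, d
  1-simplices (6): ab, ac, ad, bc, bd, cd
  2-simplices (4): abc, abd, acd, bcd

Hence C_0 ≅ Z^4, C_1 ≅ Z^6, C_2 ≅ Z^4.

Boundary ∂_1: C_1 → C_0 maps an edge to its endpoints' difference, ∂[p,q] = q − p. For instance
  ∂cd = d − c.
As a 4×6 matrix over Z this has rank 3, with invariant factors (1,1,1).

Boundary ∂_2: C_2 → C_1 acts by ∂[p,q,r] = [q,r] − [p,r] + [p,q]. For instance
  ∂abd = bd − ad + ab,
  ∂abc = bc − ac + ab.
This gives a 6×4 integer matrix of rank 3; reducing to Smith normal form yields diagonal entries (1,1,1).

Now H_k = ker ∂_k / im ∂_{k+1}, so:

  H_0: rank C_0 − rank ∂_1 = 4 − 3 = 1, and the invariant factors of ∂_1 are all 1, so H_0 = Z.
  H_1: rank ker ∂_1 − rank ∂_2 = (6 − 3) − 3 = 0, and the invariant factors of ∂_2 are all 1, so H_1 = 0.
  H_2: rank ker ∂_2 − rank ∂_3 = (4 − 3) − 0 = 1, and there is no ∂_3, so H_2 = Z.

(K is a triangulation of the 2-sphere S^2.)

H_0 ≅ Z,  H_1 = 0,  H_2 ≅ Z.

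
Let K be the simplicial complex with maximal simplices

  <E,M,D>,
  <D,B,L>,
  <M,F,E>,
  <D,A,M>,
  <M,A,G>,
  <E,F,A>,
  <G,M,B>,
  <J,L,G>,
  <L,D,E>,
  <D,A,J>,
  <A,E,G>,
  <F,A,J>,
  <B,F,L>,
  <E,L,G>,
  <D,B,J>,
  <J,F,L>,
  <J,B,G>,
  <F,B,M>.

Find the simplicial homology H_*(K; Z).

We work with the vertex ordering A < B < D < E < F < G < J < L < M. The simplices of K, each written with vertices in increasing order, are:

  0-simplices (9): A, B, D, E, F, G, J, L, M
  1-simplices (27): AD, AE, AF, AG, AJ, AM, BD, BF, BG, BJ, BL, BM, DE, DJ, DL, DM, EF, EG, EL, EM, FJ, FL, FM, GJ, GL, GM, JL
  2-simplices (18): ADJ, ADM, AEF, AEG, AFJ, AGM, BDJ, BDL, BFL, BFM, BGJ, BGM, DEL, DEM, EFM, EGL, FJL, GJL

giving chain groups C_0 ≅ Z^9, C_1 ≅ Z^27, C_2 ≅ Z^18.

Boundary ∂_1: C_1 → C_0 is given by ∂[p,q] = [q] − [p]. For instance
  ∂BJ = J − B.
This gives a 9×27 integer matrix of rank 8; reducing to Smith normal form yields diagonal entries (1,1,1,1,1,1,1,1).

∂_2: C_2 → C_1 maps a triangle to the signed sum of its edges. For instance
  ∂AFJ = FJ − AJ + AF,
  ∂GJL = JL − GL + GJ.
The 27×18 boundary matrix has rank 18 and Smith normal form diag(1,1,1,1,1,1,1,1,1,1,1,1,1,1,1,1,1,2).

Now H_k = ker ∂_k / im ∂_{k+1}, so:

  H_0: rank C_0 − rank ∂_1 = 9 − 8 = 1, and the invariant factors of ∂_1 are all 1, so H_0 ≅ Z.
  H_1: rank ker ∂_1 − rank ∂_2 = (27 − 8) − 18 = 1, and ∂_2 has invariant factor 2 > 1, so H_1 ≅ Z ⊕ Z/2.
  H_2: rank ker ∂_2 − rank ∂_3 = (18 − 18) − 0 = 0, and there is no ∂_3, so H_2 ≅ 0.

H_0 = Z,  H_1 = Z ⊕ Z/2,  H_2 = 0.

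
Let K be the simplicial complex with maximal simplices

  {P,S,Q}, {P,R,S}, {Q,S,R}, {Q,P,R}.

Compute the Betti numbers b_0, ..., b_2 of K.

We work with the vertex ordering P < Q < R < S. The simplices of K, each written with vertices in increasing order, are:

  0-simplices (4): P, Q, R, S
  1-simplices (6): PQ, PR, PS, QR, QS, RS
  2-simplices (4): PQR, PQS, PRS, QRS

giving chain groups C_0 ≅ Z^4, C_1 ≅ Z^6, C_2 ≅ Z^4.

∂_1: C_1 → C_0 is given by ∂[p,q] = [q] − [p]. For instance
  ∂QR = R − Q.
As a 4×6 matrix over Z this has rank 3, with invariant factors (1,1,1).

∂_2: C_2 → C_1 sends each 2-simplex [p,q,r] to [q,r] − [p,r] + [p,q]. For instance
  ∂PQS = QS − PS + PQ,
  ∂PQR = QR − PR + PQ.
This gives a 6×4 integer matrix of rank 3; reducing to Smith normal form yields diagonal entries (1,1,1).

From H_k ≅ ker(∂_k) / im(∂_{k+1}) we obtain:

  H_0: rank C_0 − rank ∂_1 = 4 − 3 = 1, and the invariant factors of ∂_1 are all 1, so H_0 = Z.
  H_1: rank ker ∂_1 − rank ∂_2 = (6 − 3) − 3 = 0, and the invariant factors of ∂_2 are all 1, so H_1 = 0.
  H_2: rank ker ∂_2 − rank ∂_3 = (4 − 3) − 0 = 1, and there is no ∂_3, so H_2 = Z.

As a check, the Euler characteristic is 4 − 6 + 4 = 2, which agrees with 1 − 0 + 1 = 2.

Hence the Betti numbers are b_0 = 1, b_1 = 0, b_2 = 1.

b_0 = 1, b_1 = 0, b_2 = 1.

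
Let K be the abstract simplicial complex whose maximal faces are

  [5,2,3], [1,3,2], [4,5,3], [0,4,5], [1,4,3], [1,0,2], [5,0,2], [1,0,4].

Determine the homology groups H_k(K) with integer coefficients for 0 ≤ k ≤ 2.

We work with the vertex ordering 0 < 1 < 2 < 3 < 4 < 5. The simplices of K, each written with vertices in increasing order, are:

  0-simplices (6): [0], [1], [2], [3], [4], [5]
  1-simplices (12): [0,1], [0,2], [0,4], [0,5], [1,2], [1,3], [1,4], [2,3], [2,5], [3,4], [3,5], [4,5]
  2-simplices (8): [0,1,2], [0,1,4], [0,2,5], [0,4,5], [1,2,3], [1,3,4], [2,3,5], [3,4,5]

Hence C_0 ≅ Z^6, C_1 ≅ Z^12, C_2 ≅ Z^8.

∂_1: C_1 → C_0 maps an edge to its endpoints' difference, ∂[p,q] = q − p.
The 6×12 boundary matrix has rank 5 and Smith normal form diag(1,1,1,1,1).

The boundary map ∂_2: C_2 → C_1 maps a triangle to the signed sum of its edges. For instance
  ∂[0,4,5] = [4,5] − [0,5] + [0,4],
  ∂[1,2,3] = [2,3] − [1,3] + [1,2].
The resulting 12×8 matrix has rank 7, and its Smith normal form has invariant factors (1,1,1,1,1,1,1).

From H_k ≅ ker(∂_k) / im(∂_{k+1}) we obtain:

  H_0: rank C_0 − rank ∂_1 = 6 − 5 = 1, and the invariant factors of ∂_1 are all 1, so H_0 ≅ Z.
  H_1: rank ker ∂_1 − rank ∂_2 = (12 − 5) − 7 = 0, and the invariant factors of ∂_2 are all 1, so H_1 ≅ 0.
  H_2: rank ker ∂_2 − rank ∂_3 = (8 − 7) − 0 = 1, and there is no ∂_3, so H_2 ≅ Z.

As a check, the Euler characteristic is 6 − 12 + 8 = 2, which agrees with 1 − 0 + 1 = 2.
(K is a triangulation of the 2-sphere S^2.)

H_0 = Z,  H_1 = 0,  H_2 = Z.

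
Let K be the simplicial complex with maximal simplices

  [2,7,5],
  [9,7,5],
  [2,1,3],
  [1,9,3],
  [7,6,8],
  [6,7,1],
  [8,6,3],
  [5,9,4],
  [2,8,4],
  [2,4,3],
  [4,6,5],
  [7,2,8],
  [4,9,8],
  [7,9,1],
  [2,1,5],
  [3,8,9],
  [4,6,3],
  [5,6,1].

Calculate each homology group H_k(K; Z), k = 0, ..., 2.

Take the total order 1 < 2 < 3 < 4 < 5 < 6 < 7 < 8 < 9 on the vertex set. Then K (dimension 2) consists of the simplices:

  0-simplices (9): [1], [2], [3], [4], [5], [6], [7], [8], [9]
  1-simplices (27): (27 of them)
  2-simplices (18): [1,2,3], [1,2,5], [1,3,9], [1,5,6], [1,6,7], [1,7,9], [2,3,4], [2,4,8], [2,5,7], [2,7,8], [3,4,6], [3,6,8], [3,8,9], [4,5,6], [4,5,9], [4,8,9], [5,7,9], [6,7,8]

giving chain groups C_0 ≅ Z^9, C_1 ≅ Z^27, C_2 ≅ Z^18.

Boundary ∂_1: C_1 → C_0 sends each edge [p,q] (with p < q) to q − p.
The resulting 9×27 matrix has rank 8, and its Smith normal form has invariant factors (1,1,1,1,1,1,1,1).

Boundary ∂_2: C_2 → C_1 maps a triangle to the signed sum of its edges. For instance
  ∂[4,5,9] = [5,9] − [4,9] + [4,5],
  ∂[4,5,6] = [5,6] − [4,6] + [4,5].
This gives a 27×18 integer matrix of rank 18; reducing to Smith normal form yields diagonal entries (1,1,1,1,1,1,1,1,1,1,1,1,1,1,1,1,1,2).

Reading off H_k = ker ∂_k / im ∂_{k+1}:

  H_0: rank C_0 − rank ∂_1 = 9 − 8 = 1, and the invariant factors of ∂_1 are all 1, so H_0 = Z.
  H_1: rank ker ∂_1 − rank ∂_2 = (27 − 8) − 18 = 1, and ∂_2 has invariant factor 2 > 1, so H_1 = Z ⊕ Z/2.
  H_2: rank ker ∂_2 − rank ∂_3 = (18 − 18) − 0 = 0, and there is no ∂_3, so H_2 = 0.

H_0 ≅ Z,  H_1 ≅ Z ⊕ Z/2,  H_2 = 0.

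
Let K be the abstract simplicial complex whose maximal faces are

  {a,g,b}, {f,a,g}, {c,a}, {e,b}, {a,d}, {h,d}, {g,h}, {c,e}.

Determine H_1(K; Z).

H_1 = Z^2.

Take the total order a < b < c < d < e < f < g < h on the vertex set. Then K (dimension 2) consists of the simplices:

  0-simplices (8): a, b, c, d, e, f, g, h
  1-simplices (11): ab, ac, ad, af, ag, be, bg, ce, dh, fg, gh
  2-simplices (2): abg, afg

Hence C_0 ≅ Z^8, C_1 ≅ Z^11, C_2 ≅ Z^2.

Boundary ∂_1: C_1 → C_0 sends each edge [p,q] (with p < q) to q − p.
The 8×11 boundary matrix has rank 7 and Smith normal form diag(1,1,1,1,1,1,1).

Boundary ∂_2: C_2 → C_1 acts by ∂[p,q,r] = [q,r] − [p,r] + [p,q]. For instance
  ∂afg = fg − ag + af,
  ∂abg = bg − ag + ab.
This gives a 11×2 integer matrix of rank 2; reducing to Smith normal form yields diagonal entries (1,1).

Computing H_k = (kernel of ∂_k) / (image of ∂_{k+1}):

  H_1: rank ker ∂_1 − rank ∂_2 = (11 − 7) − 2 = 2, and the invariant factors of ∂_2 are all 1, so H_1 = Z^2.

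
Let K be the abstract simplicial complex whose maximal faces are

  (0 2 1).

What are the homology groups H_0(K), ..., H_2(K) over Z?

H_0 = Z,  H_1 = 0,  H_2 = 0.

Order the vertices as 0 < 1 < 2. Listing each simplex with vertices in this order, K has dimension 2 with simplices:

  0-simplices (3): [0], [1], [2]
  1-simplices (3): [0,1], [0,2], [1,2]
  2-simplices (1): [0,1,2]

Hence C_0 ≅ Z^3, C_1 ≅ Z^3, C_2 ≅ Z^1.

∂_1: C_1 → C_0 sends each edge [p,q] (with p < q) to q − p.
The 3×3 boundary matrix has rank 2 and Smith normal form diag(1,1).

∂_2: C_2 → C_1 maps a triangle to the signed sum of its edges. For instance
  ∂[0,1,2] = [1,2] − [0,2] + [0,1].
As a 3×1 matrix over Z this has rank 1, with invariant factors (1).

Computing H_k = (kernel of ∂_k) / (image of ∂_{k+1}):

  H_0: rank C_0 − rank ∂_1 = 3 − 2 = 1, and the invariant factors of ∂_1 are all 1, so H_0 ≅ Z.
  H_1: rank ker ∂_1 − rank ∂_2 = (3 − 2) − 1 = 0, and the invariant factors of ∂_2 are all 1, so H_1 ≅ 0.
  H_2: rank ker ∂_2 − rank ∂_3 = (1 − 1) − 0 = 0, and there is no ∂_3, so H_2 ≅ 0.

As a check, the Euler characteristic is 3 − 3 + 1 = 1, which agrees with 1 − 0 + 0 = 1.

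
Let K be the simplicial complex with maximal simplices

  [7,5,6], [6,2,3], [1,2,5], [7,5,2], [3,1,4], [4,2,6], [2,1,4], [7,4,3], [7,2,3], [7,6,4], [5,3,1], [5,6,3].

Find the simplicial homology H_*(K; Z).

H_0 = Z,  H_1 = Z/2,  H_2 = 0.

Order the vertices as 1 < 2 < 3 < 4 < 5 < 6 < 7. Listing each simplex with vertices in this order, K has dimension 2 with simplices:

  0-simplices (7): [1], [2], [3], [4], [5], [6], [7]
  1-simplices (18): [1,2], [1,3], [1,4], [1,5], [2,3], [2,4], [2,5], [2,6], [2,7], [3,4], [3,5], [3,6], [3,7], [4,6], [4,7], [5,6], [5,7], [6,7]
  2-simplices (12): [1,2,4], [1,2,5], [1,3,4], [1,3,5], [2,3,6], [2,3,7], [2,4,6], [2,5,7], [3,4,7], [3,5,6], [4,6,7], [5,6,7]

giving chain groups C_0 ≅ Z^7, C_1 ≅ Z^18, C_2 ≅ Z^12.

The boundary map ∂_1: C_1 → C_0 sends each edge [p,q] (with p < q) to q − p. For instance
  ∂[2,7] = [7] − [2].
As a 7×18 matrix over Z this has rank 6, with invariant factors (1,1,1,1,1,1).

The boundary map ∂_2: C_2 → C_1 sends each 2-simplex [p,q,r] to [q,r] − [p,r] + [p,q]. For instance
  ∂[3,5,6] = [5,6] − [3,6] + [3,5],
  ∂[2,3,6] = [3,6] − [2,6] + [2,3].
The resulting 18×12 matrix has rank 12, and its Smith normal form has invariant factors (1,1,1,1,1,1,1,1,1,1,1,2).

Now H_k = ker ∂_k / im ∂_{k+1}, so:

  H_0: rank C_0 − rank ∂_1 = 7 − 6 = 1, and the invariant factors of ∂_1 are all 1, so H_0 = Z.
  H_1: rank ker ∂_1 − rank ∂_2 = (18 − 6) − 12 = 0, and ∂_2 has invariant factor 2 > 1, so H_1 = Z/2.
  H_2: rank ker ∂_2 − rank ∂_3 = (12 − 12) − 0 = 0, and there is no ∂_3, so H_2 = 0.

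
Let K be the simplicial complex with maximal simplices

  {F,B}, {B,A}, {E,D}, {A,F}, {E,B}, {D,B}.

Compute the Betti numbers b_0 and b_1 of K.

Order the vertices as A < B < D < E < F. Listing each simplex with vertices in this order, K has dimension 1 with simplices:

  0-simplices (5): A, B, D, E, F
  1-simplices (6): AB, AF, BD, BE, BF, DE

Hence C_0 ≅ Z^5, C_1 ≅ Z^6.

∂_1: C_1 → C_0 sends each edge [p,q] (with p < q) to q − p.
The 5×6 boundary matrix has rank 4 and Smith normal form diag(1,1,1,1).

Computing H_k = (kernel of ∂_k) / (image of ∂_{k+1}):

  H_0: rank C_0 − rank ∂_1 = 5 − 4 = 1, and the invariant factors of ∂_1 are all 1, so H_0 ≅ Z.
  H_1: rank ker ∂_1 − rank ∂_2 = (6 − 4) − 0 = 2, and there is no ∂_2, so H_1 ≅ Z^2.

As a check, the Euler characteristic is 5 − 6 = -1, which agrees with 1 − 2 = -1.

Hence the Betti numbers are b_0 = 1, b_1 = 2.

b_0 = 1, b_1 = 2.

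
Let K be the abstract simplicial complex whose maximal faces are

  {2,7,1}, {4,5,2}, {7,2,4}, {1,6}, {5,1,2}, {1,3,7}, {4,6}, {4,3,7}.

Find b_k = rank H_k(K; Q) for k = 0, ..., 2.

b_0 = 1, b_1 = 1, b_2 = 0.

Fix the vertex order 1 < 2 < 3 < 4 < 5 < 6 < 7 and write every simplex with vertices in increasing order. Then dim K = 2 and the simplices of K are:

  0-simplices (7): [1], [2], [3], [4], [5], [6], [7]
  1-simplices (13): [1,2], [1,3], [1,5], [1,6], [1,7], [2,4], [2,5], [2,7], [3,4], [3,7], [4,5], [4,6], [4,7]
  2-simplices (6): [1,2,5], [1,2,7], [1,3,7], [2,4,5], [2,4,7], [3,4,7]

Hence C_0 ≅ Z^7, C_1 ≅ Z^13, C_2 ≅ Z^6.

∂_1: C_1 → C_0 maps an edge to its endpoints' difference, ∂[p,q] = q − p. For instance
  ∂[4,7] = [7] − [4].
This gives a 7×13 integer matrix of rank 6; reducing to Smith normal form yields diagonal entries (1,1,1,1,1,1).

∂_2: C_2 → C_1 sends each 2-simplex [p,q,r] to [q,r] − [p,r] + [p,q]. For instance
  ∂[1,2,7] = [2,7] − [1,7] + [1,2],
  ∂[1,2,5] = [2,5] − [1,5] + [1,2].
This gives a 13×6 integer matrix of rank 6; reducing to Smith normal form yields diagonal entries (1,1,1,1,1,1).

From H_k ≅ ker(∂_k) / im(∂_{k+1}) we obtain:

  H_0: rank C_0 − rank ∂_1 = 7 − 6 = 1, and the invariant factors of ∂_1 are all 1, so H_0 ≅ Z.
  H_1: rank ker ∂_1 − rank ∂_2 = (13 − 6) − 6 = 1, and the invariant factors of ∂_2 are all 1, so H_1 ≅ Z.
  H_2: rank ker ∂_2 − rank ∂_3 = (6 − 6) − 0 = 0, and there is no ∂_3, so H_2 ≅ 0.

Hence the Betti numbers are b_0 = 1, b_1 = 1, b_2 = 0.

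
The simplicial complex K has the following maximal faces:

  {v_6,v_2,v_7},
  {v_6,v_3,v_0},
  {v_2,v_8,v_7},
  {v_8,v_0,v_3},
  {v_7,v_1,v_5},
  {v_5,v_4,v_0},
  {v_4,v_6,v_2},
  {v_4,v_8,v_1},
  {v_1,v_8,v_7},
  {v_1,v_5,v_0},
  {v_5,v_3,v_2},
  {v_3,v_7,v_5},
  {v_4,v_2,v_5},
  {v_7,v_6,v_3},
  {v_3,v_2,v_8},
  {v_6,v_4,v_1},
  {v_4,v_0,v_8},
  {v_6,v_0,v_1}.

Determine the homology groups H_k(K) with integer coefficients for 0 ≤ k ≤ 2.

H_0 = Z,  H_1 = Z ⊕ Z_2,  H_2 = 0.

Take the total order v_0 < v_1 < v_2 < v_3 < v_4 < v_5 < v_6 < v_7 < v_8 on the vertex set. Then K (dimension 2) consists of the simplices:

  0-simplices (9): [v_0], [v_1], [v_2], [v_3], [v_4], [v_5], [v_6], [v_7], [v_8]
  1-simplices (27): (27 of them)
  2-simplices (18): (18 of them)

giving chain groups C_0 ≅ Z^9, C_1 ≅ Z^27, C_2 ≅ Z^18.

The boundary map ∂_1: C_1 → C_0 is given by ∂[p,q] = [q] − [p].
The resulting 9×27 matrix has rank 8, and its Smith normal form has invariant factors (1,1,1,1,1,1,1,1).

Boundary ∂_2: C_2 → C_1 maps a triangle to the signed sum of its edges. For instance
  ∂[v_2,v_3,v_8] = [v_3,v_8] − [v_2,v_8] + [v_2,v_3],
  ∂[v_1,v_5,v_7] = [v_5,v_7] − [v_1,v_7] + [v_1,v_5].
The 27×18 boundary matrix has rank 18 and Smith normal form diag(1,1,1,1,1,1,1,1,1,1,1,1,1,1,1,1,1,2).

From H_k ≅ ker(∂_k) / im(∂_{k+1}) we obtain:

  H_0: rank C_0 − rank ∂_1 = 9 − 8 = 1, and the invariant factors of ∂_1 are all 1, so H_0 ≅ Z.
  H_1: rank ker ∂_1 − rank ∂_2 = (27 − 8) − 18 = 1, and ∂_2 has invariant factor 2 > 1, so H_1 ≅ Z ⊕ Z_2.
  H_2: rank ker ∂_2 − rank ∂_3 = (18 − 18) − 0 = 0, and there is no ∂_3, so H_2 ≅ 0.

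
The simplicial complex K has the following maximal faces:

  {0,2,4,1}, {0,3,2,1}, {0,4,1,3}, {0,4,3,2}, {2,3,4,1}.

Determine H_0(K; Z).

H_0 = Z.

Order the vertices as 0 < 1 < 2 < 3 < 4. Listing each simplex with vertices in this order, K has dimension 3 with simplices:

  0-simplices (5): [0], [1], [2], [3], [4]
  1-simplices (10): [0,1], [0,2], [0,3], [0,4], [1,2], [1,3], [1,4], [2,3], [2,4], [3,4]
  2-simplices (10): [0,1,2], [0,1,3], [0,1,4], [0,2,3], [0,2,4], [0,3,4], [1,2,3], [1,2,4], [1,3,4], [2,3,4]
  3-simplices (5): [0,1,2,3], [0,1,2,4], [0,1,3,4], [0,2,3,4], [1,2,3,4]

giving chain groups C_0 ≅ Z^5, C_1 ≅ Z^10, C_2 ≅ Z^10, C_3 ≅ Z^5.

Boundary ∂_1: C_1 → C_0 maps an edge to its endpoints' difference, ∂[p,q] = q − p. For instance
  ∂[1,4] = [4] − [1].
The resulting 5×10 matrix has rank 4, and its Smith normal form has invariant factors (1,1,1,1).

The boundary map ∂_2: C_2 → C_1 maps a triangle to the signed sum of its edges. For instance
  ∂[1,3,4] = [3,4] − [1,4] + [1,3],
  ∂[0,2,3] = [2,3] − [0,3] + [0,2].
The resulting 10×10 matrix has rank 6, and its Smith normal form has invariant factors (1,1,1,1,1,1).

∂_3: C_3 → C_2 sends each 3-simplex σ to the alternating sum Σ_i (−1)^i (σ with its i-th vertex removed). For instance
  ∂[0,1,3,4] = [1,3,4] − [0,3,4] + [0,1,4] − [0,1,3],
  ∂[0,2,3,4] = [2,3,4] − [0,3,4] + [0,2,4] − [0,2,3].
The 10×5 boundary matrix has rank 4 and Smith normal form diag(1,1,1,1).

Computing H_k = (kernel of ∂_k) / (image of ∂_{k+1}):

  H_0: rank C_0 − rank ∂_1 = 5 − 4 = 1, and the invariant factors of ∂_1 are all 1, so H_0 = Z.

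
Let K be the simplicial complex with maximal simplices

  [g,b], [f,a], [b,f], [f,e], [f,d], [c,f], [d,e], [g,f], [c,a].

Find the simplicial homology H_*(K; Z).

H_0 ≅ Z,  H_1 ≅ Z^3.

We work with the vertex ordering a < b < c < d < e < f < g. The simplices of K, each written with vertices in increasing order, are:

  0-simplices (7): a, b, c, d, e, f, g
  1-simplices (9): ac, af, bf, bg, cf, de, df, ef, fg

so the chain groups are C_0 ≅ Z^7, C_1 ≅ Z^9.

Boundary ∂_1: C_1 → C_0 is given by ∂[p,q] = [q] − [p].
This gives a 7×9 integer matrix of rank 6; reducing to Smith normal form yields diagonal entries (1,1,1,1,1,1).

From H_k ≅ ker(∂_k) / im(∂_{k+1}) we obtain:

  H_0: rank C_0 − rank ∂_1 = 7 − 6 = 1, and the invariant factors of ∂_1 are all 1, so H_0 = Z.
  H_1: rank ker ∂_1 − rank ∂_2 = (9 − 6) − 0 = 3, and there is no ∂_2, so H_1 = Z^3.

As a check, the Euler characteristic is 7 − 9 = -2, which agrees with 1 − 3 = -2.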